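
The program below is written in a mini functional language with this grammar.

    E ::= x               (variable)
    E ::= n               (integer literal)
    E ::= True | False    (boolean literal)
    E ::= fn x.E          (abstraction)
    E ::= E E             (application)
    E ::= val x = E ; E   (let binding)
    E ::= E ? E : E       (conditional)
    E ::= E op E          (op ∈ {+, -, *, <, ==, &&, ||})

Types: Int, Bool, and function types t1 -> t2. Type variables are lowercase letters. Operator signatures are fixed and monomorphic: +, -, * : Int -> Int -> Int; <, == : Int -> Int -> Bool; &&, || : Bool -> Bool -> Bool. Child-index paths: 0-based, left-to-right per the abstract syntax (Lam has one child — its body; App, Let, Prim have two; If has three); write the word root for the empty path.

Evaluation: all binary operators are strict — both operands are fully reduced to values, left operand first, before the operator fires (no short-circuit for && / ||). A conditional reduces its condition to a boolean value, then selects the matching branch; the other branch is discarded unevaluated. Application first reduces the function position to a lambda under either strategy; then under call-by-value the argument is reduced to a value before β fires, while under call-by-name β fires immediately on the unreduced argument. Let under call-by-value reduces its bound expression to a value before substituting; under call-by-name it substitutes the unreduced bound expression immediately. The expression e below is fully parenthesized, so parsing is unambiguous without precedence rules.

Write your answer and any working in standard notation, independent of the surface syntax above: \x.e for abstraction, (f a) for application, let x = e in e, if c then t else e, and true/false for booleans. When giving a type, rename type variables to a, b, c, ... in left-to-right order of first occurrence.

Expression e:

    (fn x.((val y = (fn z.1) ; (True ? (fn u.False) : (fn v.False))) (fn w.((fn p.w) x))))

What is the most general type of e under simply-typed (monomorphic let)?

Trace:
\z._ : b -> Int
let y : b -> Int
  unify Bool ~ Bool
\u._ : c -> Bool
\v._ : d -> Bool
  unify c -> Bool ~ d -> Bool
  unify c ~ d
  unify Bool ~ Bool
w : e
\p._ : f -> e
x : a
  unify f -> e ~ a -> g
  unify f ~ a
  unify e ~ g
_ _ : g
\w._ : g -> g
  unify d -> Bool ~ (g -> g) -> h
  unify d ~ g -> g
  unify Bool ~ h
_ _ : Bool
\x._ : a -> Bool

Answer: a -> Bool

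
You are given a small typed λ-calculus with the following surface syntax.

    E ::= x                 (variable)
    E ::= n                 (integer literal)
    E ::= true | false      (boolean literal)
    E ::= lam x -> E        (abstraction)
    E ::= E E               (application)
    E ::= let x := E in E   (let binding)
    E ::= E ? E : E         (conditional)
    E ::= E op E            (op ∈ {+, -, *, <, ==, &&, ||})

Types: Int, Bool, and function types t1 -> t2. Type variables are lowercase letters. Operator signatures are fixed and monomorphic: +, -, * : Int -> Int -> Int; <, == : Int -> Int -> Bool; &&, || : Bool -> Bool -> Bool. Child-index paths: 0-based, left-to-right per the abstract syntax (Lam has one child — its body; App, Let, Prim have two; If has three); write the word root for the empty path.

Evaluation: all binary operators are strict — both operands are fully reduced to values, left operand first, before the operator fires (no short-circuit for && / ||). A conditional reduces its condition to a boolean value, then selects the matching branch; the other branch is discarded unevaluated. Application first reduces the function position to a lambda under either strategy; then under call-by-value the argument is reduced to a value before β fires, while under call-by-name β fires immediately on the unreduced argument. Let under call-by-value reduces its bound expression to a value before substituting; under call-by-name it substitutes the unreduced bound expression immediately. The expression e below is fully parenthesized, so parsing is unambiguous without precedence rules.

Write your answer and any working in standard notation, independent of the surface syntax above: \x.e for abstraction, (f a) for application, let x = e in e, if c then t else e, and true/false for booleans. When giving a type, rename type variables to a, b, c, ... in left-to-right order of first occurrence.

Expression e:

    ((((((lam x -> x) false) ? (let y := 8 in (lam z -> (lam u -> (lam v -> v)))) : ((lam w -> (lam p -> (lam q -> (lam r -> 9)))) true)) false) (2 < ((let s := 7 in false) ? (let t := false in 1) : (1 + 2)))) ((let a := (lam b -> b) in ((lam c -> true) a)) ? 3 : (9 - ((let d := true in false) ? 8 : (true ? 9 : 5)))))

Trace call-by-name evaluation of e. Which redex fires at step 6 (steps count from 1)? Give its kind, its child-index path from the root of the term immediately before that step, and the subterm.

Answer: beta at root : ((\r.9) (if (let a = (\b.b) in ((\c.true) a)) then 3 else (9 - (if (let d = true in false) then 8 else (if true then 9 else 5)))))

Working:
step 0: ((((if ((\x.x) false) then (let y = 8 in (\z.(\u.(\v.v)))) else ((\w.(\p.(\q.(\r.9)))) true)) false) (2 < (if (let s = 7 in false) then (let t = false in 1) else (1 + 2)))) (if (let a = (\b.b) in ((\c.true) a)) then 3 else (9 - (if (let d = true in false) then 8 else (if true then 9 else 5)))))
step 1: [beta@0.0.0.0] ((((if false then (let y = 8 in (\z.(\u.(\v.v)))) else ((\w.(\p.(\q.(\r.9)))) true)) false) (2 < (if (let s = 7 in false) then (let t = false in 1) else (1 + 2)))) (if (let a = (\b.b) in ((\c.true) a)) then 3 else (9 - (if (let d = true in false) then 8 else (if true then 9 else 5)))))
step 2: [if@0.0.0] (((((\w.(\p.(\q.(\r.9)))) true) false) (2 < (if (let s = 7 in false) then (let t = false in 1) else (1 + 2)))) (if (let a = (\b.b) in ((\c.true) a)) then 3 else (9 - (if (let d = true in false) then 8 else (if true then 9 else 5)))))
step 3: [beta@0.0.0] ((((\p.(\q.(\r.9))) false) (2 < (if (let s = 7 in false) then (let t = false in 1) else (1 + 2)))) (if (let a = (\b.b) in ((\c.true) a)) then 3 else (9 - (if (let d = true in false) then 8 else (if true then 9 else 5)))))
step 4: [beta@0.0] (((\q.(\r.9)) (2 < (if (let s = 7 in false) then (let t = false in 1) else (1 + 2)))) (if (let a = (\b.b) in ((\c.true) a)) then 3 else (9 - (if (let d = true in false) then 8 else (if true then 9 else 5)))))
step 5: [beta@0] ((\r.9) (if (let a = (\b.b) in ((\c.true) a)) then 3 else (9 - (if (let d = true in false) then 8 else (if true then 9 else 5)))))
step 6: [beta@root] 9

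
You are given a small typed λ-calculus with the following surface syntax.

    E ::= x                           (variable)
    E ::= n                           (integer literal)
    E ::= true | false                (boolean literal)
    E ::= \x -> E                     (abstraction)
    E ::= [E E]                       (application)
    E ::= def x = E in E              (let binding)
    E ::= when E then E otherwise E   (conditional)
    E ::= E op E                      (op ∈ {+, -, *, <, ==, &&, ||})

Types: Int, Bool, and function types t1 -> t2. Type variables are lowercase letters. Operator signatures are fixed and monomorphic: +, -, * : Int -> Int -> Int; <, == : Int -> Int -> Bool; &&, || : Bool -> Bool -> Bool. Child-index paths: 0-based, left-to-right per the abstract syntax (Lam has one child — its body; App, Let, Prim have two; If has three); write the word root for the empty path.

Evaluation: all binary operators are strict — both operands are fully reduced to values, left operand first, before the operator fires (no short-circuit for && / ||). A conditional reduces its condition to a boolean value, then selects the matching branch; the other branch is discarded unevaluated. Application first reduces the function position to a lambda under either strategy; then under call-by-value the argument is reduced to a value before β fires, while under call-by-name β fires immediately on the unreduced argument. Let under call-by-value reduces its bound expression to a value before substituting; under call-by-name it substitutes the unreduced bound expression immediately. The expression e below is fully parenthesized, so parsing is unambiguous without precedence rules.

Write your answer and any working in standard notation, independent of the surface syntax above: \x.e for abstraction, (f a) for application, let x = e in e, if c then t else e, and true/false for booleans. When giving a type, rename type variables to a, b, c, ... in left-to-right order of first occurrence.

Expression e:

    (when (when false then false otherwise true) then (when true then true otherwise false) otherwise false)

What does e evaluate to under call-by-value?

Answer: true

Derivation:
step 0: (if (if false then false else true) then (if true then true else false) else false)
step 1: [if@0] (if true then (if true then true else false) else false)
step 2: [if@root] (if true then true else false)
step 3: [if@root] true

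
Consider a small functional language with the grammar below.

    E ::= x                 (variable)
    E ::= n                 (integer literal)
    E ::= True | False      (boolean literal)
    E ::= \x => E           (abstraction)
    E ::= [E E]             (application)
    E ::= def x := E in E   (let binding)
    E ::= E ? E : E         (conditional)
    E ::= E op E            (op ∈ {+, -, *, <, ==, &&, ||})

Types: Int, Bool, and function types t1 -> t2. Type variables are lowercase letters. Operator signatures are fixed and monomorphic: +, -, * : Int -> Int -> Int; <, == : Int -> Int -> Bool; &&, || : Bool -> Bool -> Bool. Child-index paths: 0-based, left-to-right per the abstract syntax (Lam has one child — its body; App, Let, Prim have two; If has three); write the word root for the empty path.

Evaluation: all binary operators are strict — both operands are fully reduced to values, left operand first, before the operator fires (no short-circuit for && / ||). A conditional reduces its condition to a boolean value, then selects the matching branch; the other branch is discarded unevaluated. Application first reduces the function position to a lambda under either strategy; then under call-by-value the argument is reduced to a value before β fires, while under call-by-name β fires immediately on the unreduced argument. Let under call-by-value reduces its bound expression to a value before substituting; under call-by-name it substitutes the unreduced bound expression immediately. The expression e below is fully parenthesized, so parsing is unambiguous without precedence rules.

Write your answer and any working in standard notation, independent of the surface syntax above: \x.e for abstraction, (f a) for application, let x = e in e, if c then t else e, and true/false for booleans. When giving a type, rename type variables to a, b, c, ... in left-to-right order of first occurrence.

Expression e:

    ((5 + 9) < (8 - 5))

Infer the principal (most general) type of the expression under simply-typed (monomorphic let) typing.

Trace:
  unify Int ~ Int
  unify Int ~ Int
  unify Int ~ Int
  unify Int ~ Int
  unify Int ~ Int
  unify Int ~ Int

Answer: Bool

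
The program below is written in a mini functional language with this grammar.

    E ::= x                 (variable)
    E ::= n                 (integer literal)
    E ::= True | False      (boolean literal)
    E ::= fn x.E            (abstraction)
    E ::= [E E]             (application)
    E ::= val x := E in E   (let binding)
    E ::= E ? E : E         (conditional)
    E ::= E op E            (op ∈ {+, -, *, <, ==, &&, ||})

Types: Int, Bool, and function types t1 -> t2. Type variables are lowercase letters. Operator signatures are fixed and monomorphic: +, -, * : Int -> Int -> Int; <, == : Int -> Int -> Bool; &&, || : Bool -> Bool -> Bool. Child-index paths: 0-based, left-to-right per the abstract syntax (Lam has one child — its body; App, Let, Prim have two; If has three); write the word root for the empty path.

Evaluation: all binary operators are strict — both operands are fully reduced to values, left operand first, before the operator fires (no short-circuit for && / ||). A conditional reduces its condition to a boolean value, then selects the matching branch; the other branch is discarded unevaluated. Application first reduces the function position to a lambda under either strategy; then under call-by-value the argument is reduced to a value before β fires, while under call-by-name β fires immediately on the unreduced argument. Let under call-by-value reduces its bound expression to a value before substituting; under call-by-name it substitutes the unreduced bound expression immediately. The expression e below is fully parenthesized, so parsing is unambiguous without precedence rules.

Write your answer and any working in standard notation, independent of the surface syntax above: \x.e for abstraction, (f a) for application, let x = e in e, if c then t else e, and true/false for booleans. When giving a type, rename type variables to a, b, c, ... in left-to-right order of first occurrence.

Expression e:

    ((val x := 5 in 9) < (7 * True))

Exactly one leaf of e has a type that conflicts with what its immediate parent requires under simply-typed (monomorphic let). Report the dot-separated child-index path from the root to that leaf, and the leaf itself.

Answer: 1.1 : true

Derivation:
let x : Int
  unify Int ~ Int
  unify Int ~ Int
  unify Bool ~ Int
  FAIL: mismatch Bool ~ Int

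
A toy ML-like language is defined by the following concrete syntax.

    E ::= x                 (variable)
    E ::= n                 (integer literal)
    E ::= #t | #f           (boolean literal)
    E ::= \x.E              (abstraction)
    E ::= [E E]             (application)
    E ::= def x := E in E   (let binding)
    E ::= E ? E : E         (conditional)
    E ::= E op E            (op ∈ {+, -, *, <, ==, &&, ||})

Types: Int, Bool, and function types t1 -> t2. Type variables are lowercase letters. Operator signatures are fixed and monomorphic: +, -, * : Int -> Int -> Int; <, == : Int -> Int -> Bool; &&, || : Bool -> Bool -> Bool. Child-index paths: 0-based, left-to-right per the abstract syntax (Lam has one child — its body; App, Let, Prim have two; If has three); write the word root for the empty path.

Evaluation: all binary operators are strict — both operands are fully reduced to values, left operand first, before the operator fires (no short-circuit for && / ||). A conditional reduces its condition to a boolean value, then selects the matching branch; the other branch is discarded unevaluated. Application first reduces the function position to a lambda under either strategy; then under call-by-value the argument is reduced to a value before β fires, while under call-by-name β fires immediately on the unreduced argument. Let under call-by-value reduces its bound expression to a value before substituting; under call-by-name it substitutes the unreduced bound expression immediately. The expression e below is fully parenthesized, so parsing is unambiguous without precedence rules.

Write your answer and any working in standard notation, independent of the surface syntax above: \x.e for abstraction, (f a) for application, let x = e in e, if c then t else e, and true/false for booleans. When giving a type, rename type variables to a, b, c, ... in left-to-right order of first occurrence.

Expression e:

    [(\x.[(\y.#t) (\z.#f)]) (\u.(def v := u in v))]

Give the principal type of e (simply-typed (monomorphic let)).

Working:
\y._ : b -> Bool
\z._ : c -> Bool
  unify b -> Bool ~ (c -> Bool) -> d
  unify b ~ c -> Bool
  unify Bool ~ d
_ _ : Bool
\x._ : a -> Bool
u : e
let v : e
v : e
\u._ : e -> e
  unify a -> Bool ~ (e -> e) -> f
  unify a ~ e -> e
  unify Bool ~ f
_ _ : Bool

Answer: Bool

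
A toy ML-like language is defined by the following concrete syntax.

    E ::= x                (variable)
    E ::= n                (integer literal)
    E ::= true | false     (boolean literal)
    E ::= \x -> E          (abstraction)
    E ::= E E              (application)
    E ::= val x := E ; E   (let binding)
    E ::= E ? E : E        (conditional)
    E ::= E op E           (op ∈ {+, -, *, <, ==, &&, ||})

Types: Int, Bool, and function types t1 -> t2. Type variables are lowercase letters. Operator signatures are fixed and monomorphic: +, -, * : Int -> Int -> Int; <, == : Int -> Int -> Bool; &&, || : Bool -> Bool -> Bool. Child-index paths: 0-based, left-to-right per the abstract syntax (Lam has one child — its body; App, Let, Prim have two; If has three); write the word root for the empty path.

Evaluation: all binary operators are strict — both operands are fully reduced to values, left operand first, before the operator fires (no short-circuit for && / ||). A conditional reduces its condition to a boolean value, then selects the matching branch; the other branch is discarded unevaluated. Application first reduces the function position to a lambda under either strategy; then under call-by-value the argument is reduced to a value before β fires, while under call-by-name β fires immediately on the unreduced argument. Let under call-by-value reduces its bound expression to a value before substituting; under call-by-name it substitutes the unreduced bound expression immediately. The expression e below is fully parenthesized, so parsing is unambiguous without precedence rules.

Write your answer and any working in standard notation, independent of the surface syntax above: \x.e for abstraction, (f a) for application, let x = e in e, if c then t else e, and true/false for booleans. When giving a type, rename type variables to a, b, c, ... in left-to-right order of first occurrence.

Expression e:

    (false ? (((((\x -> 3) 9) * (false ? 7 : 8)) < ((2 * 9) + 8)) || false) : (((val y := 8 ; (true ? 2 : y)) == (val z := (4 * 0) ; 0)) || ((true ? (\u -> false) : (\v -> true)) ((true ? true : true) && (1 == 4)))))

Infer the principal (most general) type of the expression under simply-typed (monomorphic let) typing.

Derivation:
  unify Bool ~ Bool
\x._ : a -> Int
  unify a -> Int ~ Int -> b
  unify a ~ Int
  unify Int ~ b
_ _ : Int
  unify Int ~ Int
  unify Bool ~ Bool
  unify Int ~ Int
  unify Int ~ Int
  unify Int ~ Int
  unify Int ~ Int
  unify Int ~ Int
  unify Int ~ Int
  unify Int ~ Int
  unify Int ~ Int
  unify Bool ~ Bool
  unify Bool ~ Bool
let y : Int
  unify Bool ~ Bool
y : Int
  unify Int ~ Int
  unify Int ~ Int
  unify Int ~ Int
  unify Int ~ Int
let z : Int
  unify Int ~ Int
  unify Bool ~ Bool
  unify Bool ~ Bool
\u._ : c -> Bool
\v._ : d -> Bool
  unify c -> Bool ~ d -> Bool
  unify c ~ d
  unify Bool ~ Bool
  unify Bool ~ Bool
  unify Bool ~ Bool
  unify Bool ~ Bool
  unify Int ~ Int
  unify Int ~ Int
  unify Bool ~ Bool
  unify d -> Bool ~ Bool -> e
  unify d ~ Bool
  unify Bool ~ e
_ _ : Bool
  unify Bool ~ Bool
  unify Bool ~ Bool

Answer: Bool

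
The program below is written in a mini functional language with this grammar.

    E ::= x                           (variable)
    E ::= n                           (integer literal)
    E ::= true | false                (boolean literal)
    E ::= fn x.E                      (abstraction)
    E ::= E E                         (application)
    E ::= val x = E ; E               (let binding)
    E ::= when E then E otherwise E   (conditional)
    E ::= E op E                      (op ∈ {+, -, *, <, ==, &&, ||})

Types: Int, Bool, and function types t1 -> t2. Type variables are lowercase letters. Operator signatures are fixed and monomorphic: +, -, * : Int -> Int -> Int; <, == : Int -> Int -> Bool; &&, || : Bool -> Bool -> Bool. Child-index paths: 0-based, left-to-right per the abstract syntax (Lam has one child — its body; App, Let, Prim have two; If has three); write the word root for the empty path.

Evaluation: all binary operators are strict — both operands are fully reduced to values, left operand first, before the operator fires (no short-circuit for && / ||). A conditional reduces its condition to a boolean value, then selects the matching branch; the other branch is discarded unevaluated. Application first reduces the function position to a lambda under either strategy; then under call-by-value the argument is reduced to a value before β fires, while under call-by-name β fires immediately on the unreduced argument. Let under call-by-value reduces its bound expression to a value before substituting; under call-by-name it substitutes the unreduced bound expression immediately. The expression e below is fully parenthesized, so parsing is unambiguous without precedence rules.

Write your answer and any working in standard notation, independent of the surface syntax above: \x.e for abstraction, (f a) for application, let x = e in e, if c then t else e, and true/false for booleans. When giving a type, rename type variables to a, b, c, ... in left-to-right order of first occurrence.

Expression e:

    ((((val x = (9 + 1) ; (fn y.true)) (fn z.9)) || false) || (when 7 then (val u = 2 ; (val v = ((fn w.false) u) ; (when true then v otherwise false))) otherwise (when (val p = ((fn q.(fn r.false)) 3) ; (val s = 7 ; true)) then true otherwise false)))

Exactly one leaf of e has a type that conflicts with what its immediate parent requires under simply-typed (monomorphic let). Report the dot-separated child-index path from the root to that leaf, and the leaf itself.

Trace:
  unify Int ~ Int
  unify Int ~ Int
let x : Int
\y._ : a -> Bool
\z._ : b -> Int
  unify a -> Bool ~ (b -> Int) -> c
  unify a ~ b -> Int
  unify Bool ~ c
_ _ : Bool
  unify Bool ~ Bool
  unify Bool ~ Bool
  unify Bool ~ Bool
  unify Int ~ Bool
  FAIL: mismatch Int ~ Bool

Answer: 1.0 : 7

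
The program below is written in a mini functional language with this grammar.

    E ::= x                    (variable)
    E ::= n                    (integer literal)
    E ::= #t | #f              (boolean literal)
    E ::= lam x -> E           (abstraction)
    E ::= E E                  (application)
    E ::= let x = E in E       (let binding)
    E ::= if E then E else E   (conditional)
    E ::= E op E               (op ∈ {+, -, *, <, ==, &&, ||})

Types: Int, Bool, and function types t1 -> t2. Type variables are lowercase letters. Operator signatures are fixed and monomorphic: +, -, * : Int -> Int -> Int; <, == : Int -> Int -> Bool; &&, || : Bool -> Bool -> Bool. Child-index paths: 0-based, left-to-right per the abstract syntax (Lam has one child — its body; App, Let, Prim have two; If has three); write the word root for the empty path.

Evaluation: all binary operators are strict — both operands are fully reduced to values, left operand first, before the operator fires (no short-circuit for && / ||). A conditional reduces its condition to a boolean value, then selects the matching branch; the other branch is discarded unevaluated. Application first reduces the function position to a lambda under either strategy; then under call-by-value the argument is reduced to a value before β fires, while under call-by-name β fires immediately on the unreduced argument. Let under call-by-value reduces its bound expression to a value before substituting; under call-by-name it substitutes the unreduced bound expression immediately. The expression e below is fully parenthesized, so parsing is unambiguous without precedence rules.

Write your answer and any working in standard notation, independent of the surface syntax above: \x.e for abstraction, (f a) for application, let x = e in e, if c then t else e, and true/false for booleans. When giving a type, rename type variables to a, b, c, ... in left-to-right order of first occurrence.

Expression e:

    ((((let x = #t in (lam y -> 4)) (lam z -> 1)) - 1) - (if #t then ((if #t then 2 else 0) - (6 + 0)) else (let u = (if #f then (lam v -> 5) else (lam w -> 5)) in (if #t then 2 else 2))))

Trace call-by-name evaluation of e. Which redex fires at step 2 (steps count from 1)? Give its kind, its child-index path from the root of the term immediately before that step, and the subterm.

Working:
step 0: ((((let x = true in (\y.4)) (\z.1)) - 1) - (if true then ((if true then 2 else 0) - (6 + 0)) else (let u = (if false then (\v.5) else (\w.5)) in (if true then 2 else 2))))
step 1: [let@0.0.0] ((((\y.4) (\z.1)) - 1) - (if true then ((if true then 2 else 0) - (6 + 0)) else (let u = (if false then (\v.5) else (\w.5)) in (if true then 2 else 2))))
step 2: [beta@0.0] ((4 - 1) - (if true then ((if true then 2 else 0) - (6 + 0)) else (let u = (if false then (\v.5) else (\w.5)) in (if true then 2 else 2))))

Answer: beta at 0.0 : ((\y.4) (\z.1))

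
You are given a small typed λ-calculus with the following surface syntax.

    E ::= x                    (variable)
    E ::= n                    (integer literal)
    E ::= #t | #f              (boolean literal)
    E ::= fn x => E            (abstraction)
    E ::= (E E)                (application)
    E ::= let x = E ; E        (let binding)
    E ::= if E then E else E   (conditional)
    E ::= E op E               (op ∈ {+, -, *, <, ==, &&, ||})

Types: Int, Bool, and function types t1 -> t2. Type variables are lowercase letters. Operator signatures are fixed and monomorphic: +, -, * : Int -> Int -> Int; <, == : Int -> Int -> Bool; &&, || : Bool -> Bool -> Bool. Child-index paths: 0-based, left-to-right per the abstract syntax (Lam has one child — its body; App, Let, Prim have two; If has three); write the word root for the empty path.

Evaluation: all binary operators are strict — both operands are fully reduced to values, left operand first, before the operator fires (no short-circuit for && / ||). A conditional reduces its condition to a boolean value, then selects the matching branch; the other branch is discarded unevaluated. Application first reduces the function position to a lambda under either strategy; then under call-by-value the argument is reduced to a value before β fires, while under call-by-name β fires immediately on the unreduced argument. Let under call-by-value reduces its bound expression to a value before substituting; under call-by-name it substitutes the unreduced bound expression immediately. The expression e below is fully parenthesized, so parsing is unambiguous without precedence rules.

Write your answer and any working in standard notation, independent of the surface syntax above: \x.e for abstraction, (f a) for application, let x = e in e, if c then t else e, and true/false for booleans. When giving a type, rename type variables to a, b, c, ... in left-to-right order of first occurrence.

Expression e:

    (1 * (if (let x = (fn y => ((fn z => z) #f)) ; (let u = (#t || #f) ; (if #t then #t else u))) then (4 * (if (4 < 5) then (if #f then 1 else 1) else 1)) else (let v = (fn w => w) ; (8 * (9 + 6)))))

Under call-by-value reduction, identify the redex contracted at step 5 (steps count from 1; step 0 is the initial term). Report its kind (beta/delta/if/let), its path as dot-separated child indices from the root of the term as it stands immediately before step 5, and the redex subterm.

Derivation:
step 0: (1 * (if (let x = (\y.((\z.z) false)) in (let u = (true || false) in (if true then true else u))) then (4 * (if (4 < 5) then (if false then 1 else 1) else 1)) else (let v = (\w.w) in (8 * (9 + 6)))))
step 1: [let@1.0] (1 * (if (let u = (true || false) in (if true then true else u)) then (4 * (if (4 < 5) then (if false then 1 else 1) else 1)) else (let v = (\w.w) in (8 * (9 + 6)))))
step 2: [delta@1.0.0] (1 * (if (let u = true in (if true then true else u)) then (4 * (if (4 < 5) then (if false then 1 else 1) else 1)) else (let v = (\w.w) in (8 * (9 + 6)))))
step 3: [let@1.0] (1 * (if (if true then true else true) then (4 * (if (4 < 5) then (if false then 1 else 1) else 1)) else (let v = (\w.w) in (8 * (9 + 6)))))
step 4: [if@1.0] (1 * (if true then (4 * (if (4 < 5) then (if false then 1 else 1) else 1)) else (let v = (\w.w) in (8 * (9 + 6)))))
step 5: [if@1] (1 * (4 * (if (4 < 5) then (if false then 1 else 1) else 1)))

Answer: if at 1 : (if true then (4 * (if (4 < 5) then (if false then 1 else 1) else 1)) else (let v = (\w.w) in (8 * (9 + 6))))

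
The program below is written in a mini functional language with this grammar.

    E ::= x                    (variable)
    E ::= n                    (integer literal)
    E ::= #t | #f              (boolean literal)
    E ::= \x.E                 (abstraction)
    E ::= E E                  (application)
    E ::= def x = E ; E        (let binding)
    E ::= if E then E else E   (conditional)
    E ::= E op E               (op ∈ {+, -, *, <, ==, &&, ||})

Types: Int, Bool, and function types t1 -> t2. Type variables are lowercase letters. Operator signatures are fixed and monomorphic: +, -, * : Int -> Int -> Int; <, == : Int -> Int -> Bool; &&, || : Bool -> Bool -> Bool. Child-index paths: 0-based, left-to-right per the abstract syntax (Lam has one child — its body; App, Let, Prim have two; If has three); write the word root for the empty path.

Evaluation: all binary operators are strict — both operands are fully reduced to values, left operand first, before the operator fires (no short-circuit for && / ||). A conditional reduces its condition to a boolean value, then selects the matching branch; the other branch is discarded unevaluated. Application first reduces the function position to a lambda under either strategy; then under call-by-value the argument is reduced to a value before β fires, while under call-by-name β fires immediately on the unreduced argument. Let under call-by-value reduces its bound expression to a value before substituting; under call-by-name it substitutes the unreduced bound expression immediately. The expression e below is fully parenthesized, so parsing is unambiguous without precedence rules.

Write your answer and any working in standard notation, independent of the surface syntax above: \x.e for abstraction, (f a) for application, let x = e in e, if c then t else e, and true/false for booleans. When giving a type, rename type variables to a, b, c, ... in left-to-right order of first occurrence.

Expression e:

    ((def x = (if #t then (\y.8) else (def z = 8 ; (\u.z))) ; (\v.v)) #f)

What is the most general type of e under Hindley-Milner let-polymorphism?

Answer: Bool

Working:
  unify Bool ~ Bool
\y._ : a -> Int
let z : Int
z : Int
\u._ : b -> Int
  unify a -> Int ~ b -> Int
  unify a ~ b
  unify Int ~ Int
let x : forall. b -> Int
v : c
\v._ : c -> c
  unify c -> c ~ Bool -> d
  unify c ~ Bool
  unify Bool ~ d
_ _ : Bool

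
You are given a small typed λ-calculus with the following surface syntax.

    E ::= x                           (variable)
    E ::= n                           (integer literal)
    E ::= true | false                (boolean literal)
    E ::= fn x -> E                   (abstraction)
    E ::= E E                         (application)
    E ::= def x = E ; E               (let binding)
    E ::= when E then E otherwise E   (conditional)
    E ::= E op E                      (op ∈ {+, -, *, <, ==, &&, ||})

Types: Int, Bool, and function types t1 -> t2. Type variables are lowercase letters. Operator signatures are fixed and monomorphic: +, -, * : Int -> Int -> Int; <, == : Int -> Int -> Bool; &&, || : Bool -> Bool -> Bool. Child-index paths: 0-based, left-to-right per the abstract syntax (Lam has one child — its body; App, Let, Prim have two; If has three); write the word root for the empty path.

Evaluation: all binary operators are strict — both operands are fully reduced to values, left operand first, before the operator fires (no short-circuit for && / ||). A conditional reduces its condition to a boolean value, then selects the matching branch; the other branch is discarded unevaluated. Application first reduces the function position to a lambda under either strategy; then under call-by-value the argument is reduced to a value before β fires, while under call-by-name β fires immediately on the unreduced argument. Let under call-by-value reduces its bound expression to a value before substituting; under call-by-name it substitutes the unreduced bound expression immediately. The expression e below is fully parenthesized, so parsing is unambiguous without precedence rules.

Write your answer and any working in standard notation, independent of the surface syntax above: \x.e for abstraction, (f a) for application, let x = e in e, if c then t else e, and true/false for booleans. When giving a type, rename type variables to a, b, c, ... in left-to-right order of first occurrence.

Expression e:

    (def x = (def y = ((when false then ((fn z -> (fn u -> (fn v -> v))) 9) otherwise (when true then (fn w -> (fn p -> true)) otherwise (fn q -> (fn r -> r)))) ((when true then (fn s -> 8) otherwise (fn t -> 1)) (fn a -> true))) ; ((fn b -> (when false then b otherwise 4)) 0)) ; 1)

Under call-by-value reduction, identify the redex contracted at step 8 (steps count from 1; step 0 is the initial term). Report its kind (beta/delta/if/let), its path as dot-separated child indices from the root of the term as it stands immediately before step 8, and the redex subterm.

Derivation:
step 0: (let x = (let y = ((if false then ((\z.(\u.(\v.v))) 9) else (if true then (\w.(\p.true)) else (\q.(\r.r)))) ((if true then (\s.8) else (\t.1)) (\a.true))) in ((\b.(if false then b else 4)) 0)) in 1)
step 1: [if@0.0.0] (let x = (let y = ((if true then (\w.(\p.true)) else (\q.(\r.r))) ((if true then (\s.8) else (\t.1)) (\a.true))) in ((\b.(if false then b else 4)) 0)) in 1)
step 2: [if@0.0.0] (let x = (let y = ((\w.(\p.true)) ((if true then (\s.8) else (\t.1)) (\a.true))) in ((\b.(if false then b else 4)) 0)) in 1)
step 3: [if@0.0.1.0] (let x = (let y = ((\w.(\p.true)) ((\s.8) (\a.true))) in ((\b.(if false then b else 4)) 0)) in 1)
step 4: [beta@0.0.1] (let x = (let y = ((\w.(\p.true)) 8) in ((\b.(if false then b else 4)) 0)) in 1)
step 5: [beta@0.0] (let x = (let y = (\p.true) in ((\b.(if false then b else 4)) 0)) in 1)
step 6: [let@0] (let x = ((\b.(if false then b else 4)) 0) in 1)
step 7: [beta@0] (let x = (if false then 0 else 4) in 1)
step 8: [if@0] (let x = 4 in 1)

Answer: if at 0 : (if false then 0 else 4)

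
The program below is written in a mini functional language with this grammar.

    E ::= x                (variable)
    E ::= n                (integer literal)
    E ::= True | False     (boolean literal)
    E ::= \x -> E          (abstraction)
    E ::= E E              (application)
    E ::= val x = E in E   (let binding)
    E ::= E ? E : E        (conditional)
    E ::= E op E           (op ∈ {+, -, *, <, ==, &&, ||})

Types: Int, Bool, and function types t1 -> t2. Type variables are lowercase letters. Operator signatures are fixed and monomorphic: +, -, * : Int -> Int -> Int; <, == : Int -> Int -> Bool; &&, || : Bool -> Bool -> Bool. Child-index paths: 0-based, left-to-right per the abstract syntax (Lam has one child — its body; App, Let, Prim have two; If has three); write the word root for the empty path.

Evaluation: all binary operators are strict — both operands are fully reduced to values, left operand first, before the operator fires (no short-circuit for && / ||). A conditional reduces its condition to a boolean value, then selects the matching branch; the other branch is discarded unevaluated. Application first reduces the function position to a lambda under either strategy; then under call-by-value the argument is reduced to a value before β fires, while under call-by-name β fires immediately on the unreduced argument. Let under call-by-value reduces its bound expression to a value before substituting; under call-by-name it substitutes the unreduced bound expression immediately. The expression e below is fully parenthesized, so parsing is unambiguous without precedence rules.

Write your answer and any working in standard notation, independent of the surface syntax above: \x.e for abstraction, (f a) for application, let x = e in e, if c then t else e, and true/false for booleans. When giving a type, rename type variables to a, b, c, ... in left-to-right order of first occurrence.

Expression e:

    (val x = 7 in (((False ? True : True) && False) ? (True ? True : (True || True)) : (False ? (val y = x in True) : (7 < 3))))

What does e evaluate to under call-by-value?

Answer: false

Trace:
step 0: (let x = 7 in (if ((if false then true else true) && false) then (if true then true else (true || true)) else (if false then (let y = x in true) else (7 < 3))))
step 1: [let@root] (if ((if false then true else true) && false) then (if true then true else (true || true)) else (if false then (let y = 7 in true) else (7 < 3)))
step 2: [if@0.0] (if (true && false) then (if true then true else (true || true)) else (if false then (let y = 7 in true) else (7 < 3)))
step 3: [delta@0] (if false then (if true then true else (true || true)) else (if false then (let y = 7 in true) else (7 < 3)))
step 4: [if@root] (if false then (let y = 7 in true) else (7 < 3))
step 5: [if@root] (7 < 3)
step 6: [delta@root] false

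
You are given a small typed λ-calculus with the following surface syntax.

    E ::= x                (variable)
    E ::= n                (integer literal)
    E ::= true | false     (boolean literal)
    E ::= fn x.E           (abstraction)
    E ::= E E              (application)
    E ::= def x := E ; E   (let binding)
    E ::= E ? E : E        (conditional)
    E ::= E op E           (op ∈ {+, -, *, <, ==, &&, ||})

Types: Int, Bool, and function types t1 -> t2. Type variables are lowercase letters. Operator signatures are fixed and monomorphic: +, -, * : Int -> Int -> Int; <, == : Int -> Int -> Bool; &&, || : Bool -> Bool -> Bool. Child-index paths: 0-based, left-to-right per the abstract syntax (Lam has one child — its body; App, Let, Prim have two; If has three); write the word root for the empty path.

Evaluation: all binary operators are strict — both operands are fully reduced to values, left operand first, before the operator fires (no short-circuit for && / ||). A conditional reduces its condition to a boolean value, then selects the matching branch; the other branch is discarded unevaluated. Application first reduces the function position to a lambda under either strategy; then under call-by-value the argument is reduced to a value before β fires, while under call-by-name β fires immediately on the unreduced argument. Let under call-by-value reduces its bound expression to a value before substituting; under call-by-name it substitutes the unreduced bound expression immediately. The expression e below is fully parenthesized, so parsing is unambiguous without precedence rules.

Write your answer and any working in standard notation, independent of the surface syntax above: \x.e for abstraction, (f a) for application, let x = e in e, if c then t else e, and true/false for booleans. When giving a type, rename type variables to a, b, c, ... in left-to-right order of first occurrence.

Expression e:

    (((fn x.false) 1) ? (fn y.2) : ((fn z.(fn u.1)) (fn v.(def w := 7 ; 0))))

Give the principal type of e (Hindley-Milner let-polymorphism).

Answer: a -> Int

Trace:
\x._ : a -> Bool
  unify a -> Bool ~ Int -> b
  unify a ~ Int
  unify Bool ~ b
_ _ : Bool
  unify Bool ~ Bool
\y._ : c -> Int
\u._ : e -> Int
\z._ : d -> e -> Int
let w : Int
\v._ : f -> Int
  unify d -> e -> Int ~ (f -> Int) -> g
  unify d ~ f -> Int
  unify e -> Int ~ g
_ _ : e -> Int
  unify c -> Int ~ e -> Int
  unify c ~ e
  unify Int ~ Int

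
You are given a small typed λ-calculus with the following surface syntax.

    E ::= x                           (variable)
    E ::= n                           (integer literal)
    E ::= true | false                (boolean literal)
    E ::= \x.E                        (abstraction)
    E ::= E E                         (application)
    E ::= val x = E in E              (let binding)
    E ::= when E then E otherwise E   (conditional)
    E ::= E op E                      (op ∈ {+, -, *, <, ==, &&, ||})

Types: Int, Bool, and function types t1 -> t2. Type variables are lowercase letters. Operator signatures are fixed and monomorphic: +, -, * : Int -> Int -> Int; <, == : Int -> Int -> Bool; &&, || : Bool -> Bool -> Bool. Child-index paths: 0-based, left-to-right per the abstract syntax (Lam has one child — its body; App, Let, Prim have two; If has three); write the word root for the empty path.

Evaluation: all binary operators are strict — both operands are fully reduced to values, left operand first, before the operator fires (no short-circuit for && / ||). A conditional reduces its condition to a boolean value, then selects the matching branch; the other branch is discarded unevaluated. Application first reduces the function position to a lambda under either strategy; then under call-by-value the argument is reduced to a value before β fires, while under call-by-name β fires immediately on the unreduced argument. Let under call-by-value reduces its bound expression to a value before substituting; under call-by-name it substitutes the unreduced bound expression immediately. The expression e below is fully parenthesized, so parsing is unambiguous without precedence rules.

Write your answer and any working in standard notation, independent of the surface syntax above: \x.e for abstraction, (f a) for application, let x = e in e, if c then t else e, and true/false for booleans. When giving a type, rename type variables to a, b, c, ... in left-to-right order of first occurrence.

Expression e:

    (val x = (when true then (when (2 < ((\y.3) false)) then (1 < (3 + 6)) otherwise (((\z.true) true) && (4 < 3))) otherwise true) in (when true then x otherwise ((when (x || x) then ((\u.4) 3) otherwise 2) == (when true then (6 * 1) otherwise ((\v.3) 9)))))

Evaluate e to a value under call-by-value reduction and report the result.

Answer: true

Trace:
step 0: (let x = (if true then (if (2 < ((\y.3) false)) then (1 < (3 + 6)) else (((\z.true) true) && (4 < 3))) else true) in (if true then x else ((if (x || x) then ((\u.4) 3) else 2) == (if true then (6 * 1) else ((\v.3) 9)))))
step 1: [if@0] (let x = (if (2 < ((\y.3) false)) then (1 < (3 + 6)) else (((\z.true) true) && (4 < 3))) in (if true then x else ((if (x || x) then ((\u.4) 3) else 2) == (if true then (6 * 1) else ((\v.3) 9)))))
step 2: [beta@0.0.1] (let x = (if (2 < 3) then (1 < (3 + 6)) else (((\z.true) true) && (4 < 3))) in (if true then x else ((if (x || x) then ((\u.4) 3) else 2) == (if true then (6 * 1) else ((\v.3) 9)))))
step 3: [delta@0.0] (let x = (if true then (1 < (3 + 6)) else (((\z.true) true) && (4 < 3))) in (if true then x else ((if (x || x) then ((\u.4) 3) else 2) == (if true then (6 * 1) else ((\v.3) 9)))))
step 4: [if@0] (let x = (1 < (3 + 6)) in (if true then x else ((if (x || x) then ((\u.4) 3) else 2) == (if true then (6 * 1) else ((\v.3) 9)))))
step 5: [delta@0.1] (let x = (1 < 9) in (if true then x else ((if (x || x) then ((\u.4) 3) else 2) == (if true then (6 * 1) else ((\v.3) 9)))))
step 6: [delta@0] (let x = true in (if true then x else ((if (x || x) then ((\u.4) 3) else 2) == (if true then (6 * 1) else ((\v.3) 9)))))
step 7: [let@root] (if true then true else ((if (true || true) then ((\u.4) 3) else 2) == (if true then (6 * 1) else ((\v.3) 9))))
step 8: [if@root] true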